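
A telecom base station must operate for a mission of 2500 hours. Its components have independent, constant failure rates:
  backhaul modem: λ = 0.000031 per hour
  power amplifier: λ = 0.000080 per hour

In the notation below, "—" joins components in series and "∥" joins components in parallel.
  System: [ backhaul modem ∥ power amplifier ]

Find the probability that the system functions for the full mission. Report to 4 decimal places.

R(backhaul modem) = exp(−0.000031 × 2500) = 0.925427
R(power amplifier) = exp(−0.000080 × 2500) = 0.818731
Parallel (backhaul modem and power amplifier): 1 − (1 − 0.925427)(1 − 0.818731) = 0.9865

0.9865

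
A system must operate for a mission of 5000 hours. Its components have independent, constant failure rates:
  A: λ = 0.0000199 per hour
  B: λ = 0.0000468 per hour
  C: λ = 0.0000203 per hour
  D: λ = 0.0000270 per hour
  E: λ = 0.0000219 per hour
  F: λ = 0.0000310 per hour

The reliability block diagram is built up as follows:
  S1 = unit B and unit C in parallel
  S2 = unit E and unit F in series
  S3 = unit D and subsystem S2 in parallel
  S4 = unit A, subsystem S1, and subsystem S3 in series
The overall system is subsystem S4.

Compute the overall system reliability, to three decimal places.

R(A) = exp(−0.0000199 × 5000) = 0.90529
R(B) = exp(−0.0000468 × 5000) = 0.79136
R(C) = exp(−0.0000203 × 5000) = 0.90348
R(D) = exp(−0.0000270 × 5000) = 0.87372
R(E) = exp(−0.0000219 × 5000) = 0.89628
R(F) = exp(−0.0000310 × 5000) = 0.85642
Parallel (B and C): 1 − (1 − 0.79136)(1 − 0.90348) = 0.97986
Series (E and F): 0.89628 × 0.85642 = 0.76759
Parallel (D and [0.76759]): 1 − (1 − 0.87372)(1 − 0.76759) = 0.97065
Series (A, [0.97986], and [0.97065]): 0.90529 × 0.97986 × 0.97065 = 0.861

0.861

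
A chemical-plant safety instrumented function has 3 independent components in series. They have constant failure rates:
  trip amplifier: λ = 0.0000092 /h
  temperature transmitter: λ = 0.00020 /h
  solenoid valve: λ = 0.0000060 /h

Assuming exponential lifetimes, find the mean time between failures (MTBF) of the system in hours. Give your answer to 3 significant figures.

Series of exponential components: λ_sys = Σ λ_i
λ_sys = 0.0000092 + 0.00020 + 0.0000060 = 2.1520e-04 /h
MTBF = 1 / λ_sys = 4650 h

4650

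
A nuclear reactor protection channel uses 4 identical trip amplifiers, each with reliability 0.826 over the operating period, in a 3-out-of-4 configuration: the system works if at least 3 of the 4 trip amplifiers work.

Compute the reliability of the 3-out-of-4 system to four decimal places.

R = Σ_{i=3}^{4} C(4,i) p^i (1−p)^{4−i} with p = 0.826
C(4,3)·0.826^3·0.174^1 = 0.392238
C(4,4)·0.826^4·0.174^0 = 0.465501
Sum = 0.8577

0.8577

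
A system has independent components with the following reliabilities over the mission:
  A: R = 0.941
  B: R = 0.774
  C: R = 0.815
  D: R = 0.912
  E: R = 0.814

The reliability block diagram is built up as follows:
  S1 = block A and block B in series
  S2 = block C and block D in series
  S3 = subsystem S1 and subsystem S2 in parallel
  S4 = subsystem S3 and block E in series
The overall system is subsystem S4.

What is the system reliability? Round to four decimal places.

Series (A and B): 0.941000 × 0.774000 = 0.728334
Series (C and D): 0.815000 × 0.912000 = 0.743280
Parallel ([0.728334] and [0.743280]): 1 − (1 − 0.728334)(1 − 0.743280) = 0.930258
Series ([0.930258] and E): 0.930258 × 0.814000 = 0.7572

0.7572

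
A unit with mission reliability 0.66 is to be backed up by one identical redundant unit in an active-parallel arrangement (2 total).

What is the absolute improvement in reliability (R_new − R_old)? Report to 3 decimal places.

0.224

R_before = 0.66
R_after = 1 − (1 − 0.66)^2 = 0.884
ΔR = 0.884 − 0.66 = 0.224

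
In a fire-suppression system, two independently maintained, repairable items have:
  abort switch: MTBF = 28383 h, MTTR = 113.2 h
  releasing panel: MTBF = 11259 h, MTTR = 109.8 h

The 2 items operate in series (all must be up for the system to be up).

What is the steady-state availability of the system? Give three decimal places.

0.986

A(abort switch) = MTBF/(MTBF+MTTR) = 28383/(28383+113.2) = 0.996028
A(releasing panel) = MTBF/(MTBF+MTTR) = 11259/(11259+109.8) = 0.990342
Series availability: 0.996028 × 0.990342 = 0.986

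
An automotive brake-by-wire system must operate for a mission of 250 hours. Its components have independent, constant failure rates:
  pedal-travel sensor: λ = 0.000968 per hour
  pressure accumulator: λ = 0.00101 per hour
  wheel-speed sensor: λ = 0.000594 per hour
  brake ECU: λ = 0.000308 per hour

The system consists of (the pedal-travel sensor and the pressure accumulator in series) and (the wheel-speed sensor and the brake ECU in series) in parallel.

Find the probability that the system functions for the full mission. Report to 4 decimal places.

0.9212

R(pedal-travel sensor) = exp(−0.000968 × 250) = 0.785056
R(pressure accumulator) = exp(−0.00101 × 250) = 0.776856
R(wheel-speed sensor) = exp(−0.000594 × 250) = 0.862000
R(brake ECU) = exp(−0.000308 × 250) = 0.925890
Series (pedal-travel sensor and pressure accumulator): 0.785056 × 0.776856 = 0.609875
Series (wheel-speed sensor and brake ECU): 0.862000 × 0.925890 = 0.798117
Parallel ([0.609875] and [0.798117]): 1 − (1 − 0.609875)(1 − 0.798117) = 0.9212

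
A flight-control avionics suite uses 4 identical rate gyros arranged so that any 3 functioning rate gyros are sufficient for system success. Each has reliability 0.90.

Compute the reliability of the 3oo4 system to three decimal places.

R = Σ_{i=3}^{4} C(4,i) p^i (1−p)^{4−i} with p = 0.90
C(4,3)·0.90^3·0.10^1 = 0.29160
C(4,4)·0.90^4·0.10^0 = 0.65610
Sum = 0.948

0.948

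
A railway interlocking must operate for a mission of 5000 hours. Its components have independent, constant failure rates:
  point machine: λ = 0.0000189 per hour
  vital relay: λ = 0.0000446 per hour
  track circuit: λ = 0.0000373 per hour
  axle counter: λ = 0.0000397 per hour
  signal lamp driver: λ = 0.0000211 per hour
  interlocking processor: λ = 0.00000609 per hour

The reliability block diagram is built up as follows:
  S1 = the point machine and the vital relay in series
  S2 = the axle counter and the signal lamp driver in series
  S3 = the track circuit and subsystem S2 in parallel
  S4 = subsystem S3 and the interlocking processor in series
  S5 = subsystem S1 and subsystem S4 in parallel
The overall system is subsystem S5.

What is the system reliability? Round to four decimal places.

R(point machine) = exp(−0.0000189 × 5000) = 0.909828
R(vital relay) = exp(−0.0000446 × 5000) = 0.800115
R(track circuit) = exp(−0.0000373 × 5000) = 0.829859
R(axle counter) = exp(−0.0000397 × 5000) = 0.819960
R(signal lamp driver) = exp(−0.0000211 × 5000) = 0.899874
R(interlocking processor) = exp(−0.00000609 × 5000) = 0.970009
Series (point machine and vital relay): 0.909828 × 0.800115 = 0.727967
Series (axle counter and signal lamp driver): 0.819960 × 0.899874 = 0.737861
Parallel (track circuit and [0.737861]): 1 − (1 − 0.829859)(1 − 0.737861) = 0.955399
Series ([0.955399] and interlocking processor): 0.955399 × 0.970009 = 0.926746
Parallel ([0.727967] and [0.926746]): 1 − (1 − 0.727967)(1 − 0.926746) = 0.9801

0.9801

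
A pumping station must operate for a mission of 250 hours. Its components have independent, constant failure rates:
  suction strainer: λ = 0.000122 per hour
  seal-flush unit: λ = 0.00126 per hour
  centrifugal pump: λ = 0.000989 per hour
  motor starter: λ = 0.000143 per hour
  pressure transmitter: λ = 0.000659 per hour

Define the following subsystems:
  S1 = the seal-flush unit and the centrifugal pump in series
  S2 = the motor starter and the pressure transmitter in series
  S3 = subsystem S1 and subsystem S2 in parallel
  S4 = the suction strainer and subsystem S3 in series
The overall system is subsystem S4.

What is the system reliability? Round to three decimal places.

0.894

R(suction strainer) = exp(−0.000122 × 250) = 0.96996
R(seal-flush unit) = exp(−0.00126 × 250) = 0.72979
R(centrifugal pump) = exp(−0.000989 × 250) = 0.78095
R(motor starter) = exp(−0.000143 × 250) = 0.96488
R(pressure transmitter) = exp(−0.000659 × 250) = 0.84811
Series (seal-flush unit and centrifugal pump): 0.72979 × 0.78095 = 0.56993
Series (motor starter and pressure transmitter): 0.96488 × 0.84811 = 0.81832
Parallel ([0.56993] and [0.81832]): 1 − (1 − 0.56993)(1 − 0.81832) = 0.92186
Series (suction strainer and [0.92186]): 0.96996 × 0.92186 = 0.894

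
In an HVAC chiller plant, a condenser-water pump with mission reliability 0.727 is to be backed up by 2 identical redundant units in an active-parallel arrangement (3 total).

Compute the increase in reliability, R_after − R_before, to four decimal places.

R_before = 0.727
R_after = 1 − (1 − 0.727)^3 = 0.9797
ΔR = 0.9797 − 0.727 = 0.2527

0.2527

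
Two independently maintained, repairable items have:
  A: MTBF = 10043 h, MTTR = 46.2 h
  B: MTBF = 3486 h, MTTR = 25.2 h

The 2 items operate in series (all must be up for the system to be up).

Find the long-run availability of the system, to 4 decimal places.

0.9883

A(A) = MTBF/(MTBF+MTTR) = 10043/(10043+46.2) = 0.995421
A(B) = MTBF/(MTBF+MTTR) = 3486/(3486+25.2) = 0.992823
Series availability: 0.995421 × 0.992823 = 0.9883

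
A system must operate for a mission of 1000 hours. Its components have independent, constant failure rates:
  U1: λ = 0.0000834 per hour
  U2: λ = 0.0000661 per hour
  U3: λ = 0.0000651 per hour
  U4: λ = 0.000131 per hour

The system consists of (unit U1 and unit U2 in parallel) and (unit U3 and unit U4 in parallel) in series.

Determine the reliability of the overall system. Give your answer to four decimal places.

R(U1) = exp(−0.0000834 × 1000) = 0.919983
R(U2) = exp(−0.0000661 × 1000) = 0.936037
R(U3) = exp(−0.0000651 × 1000) = 0.936974
R(U4) = exp(−0.000131 × 1000) = 0.877218
Parallel (U1 and U2): 1 − (1 − 0.919983)(1 − 0.936037) = 0.994882
Parallel (U3 and U4): 1 − (1 − 0.936974)(1 − 0.877218) = 0.992262
Series ([0.994882] and [0.992262]): 0.994882 × 0.992262 = 0.9872

0.9872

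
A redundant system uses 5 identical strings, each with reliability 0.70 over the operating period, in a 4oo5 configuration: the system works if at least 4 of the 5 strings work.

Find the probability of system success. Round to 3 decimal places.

0.528

R = Σ_{i=4}^{5} C(5,i) p^i (1−p)^{5−i} with p = 0.70
C(5,4)·0.70^4·0.30^1 = 0.36015
C(5,5)·0.70^5·0.30^0 = 0.16807
Sum = 0.528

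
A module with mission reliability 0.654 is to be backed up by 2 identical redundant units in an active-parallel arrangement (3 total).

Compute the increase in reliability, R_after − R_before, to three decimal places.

0.305

R_before = 0.654
R_after = 1 − (1 − 0.654)^3 = 0.959
ΔR = 0.959 − 0.654 = 0.305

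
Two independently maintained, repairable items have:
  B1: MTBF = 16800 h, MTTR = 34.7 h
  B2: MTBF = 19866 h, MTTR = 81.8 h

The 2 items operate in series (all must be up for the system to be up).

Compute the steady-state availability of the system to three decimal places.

A(B1) = MTBF/(MTBF+MTTR) = 16800/(16800+34.7) = 0.997939
A(B2) = MTBF/(MTBF+MTTR) = 19866/(19866+81.8) = 0.995899
Series availability: 0.997939 × 0.995899 = 0.994

0.994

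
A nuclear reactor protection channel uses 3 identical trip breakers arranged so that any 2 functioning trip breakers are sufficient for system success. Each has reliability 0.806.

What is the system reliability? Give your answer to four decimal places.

0.9017

R = Σ_{i=2}^{3} C(3,i) p^i (1−p)^{3−i} with p = 0.806
C(3,2)·0.806^2·0.194^1 = 0.378088
C(3,3)·0.806^3·0.194^0 = 0.523607
Sum = 0.9017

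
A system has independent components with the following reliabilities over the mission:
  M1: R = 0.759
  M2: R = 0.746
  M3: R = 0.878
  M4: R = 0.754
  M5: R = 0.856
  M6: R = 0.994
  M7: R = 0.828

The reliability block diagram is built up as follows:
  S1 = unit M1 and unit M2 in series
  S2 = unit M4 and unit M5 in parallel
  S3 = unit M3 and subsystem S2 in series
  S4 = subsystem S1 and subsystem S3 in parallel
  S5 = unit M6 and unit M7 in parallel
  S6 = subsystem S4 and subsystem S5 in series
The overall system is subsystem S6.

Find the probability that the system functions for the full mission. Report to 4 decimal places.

Series (M1 and M2): 0.759000 × 0.746000 = 0.566214
Parallel (M4 and M5): 1 − (1 − 0.754000)(1 − 0.856000) = 0.964576
Series (M3 and [0.964576]): 0.878000 × 0.964576 = 0.846898
Parallel ([0.566214] and [0.846898]): 1 − (1 − 0.566214)(1 − 0.846898) = 0.933586
Parallel (M6 and M7): 1 − (1 − 0.994000)(1 − 0.828000) = 0.998968
Series ([0.933586] and [0.998968]): 0.933586 × 0.998968 = 0.9326

0.9326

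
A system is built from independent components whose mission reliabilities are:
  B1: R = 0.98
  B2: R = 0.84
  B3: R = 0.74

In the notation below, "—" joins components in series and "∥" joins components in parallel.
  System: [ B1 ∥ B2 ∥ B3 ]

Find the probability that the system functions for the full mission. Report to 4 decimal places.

Parallel (B1, B2, and B3): 1 − (1 − 0.980000)(1 − 0.840000)(1 − 0.740000) = 0.9992

0.9992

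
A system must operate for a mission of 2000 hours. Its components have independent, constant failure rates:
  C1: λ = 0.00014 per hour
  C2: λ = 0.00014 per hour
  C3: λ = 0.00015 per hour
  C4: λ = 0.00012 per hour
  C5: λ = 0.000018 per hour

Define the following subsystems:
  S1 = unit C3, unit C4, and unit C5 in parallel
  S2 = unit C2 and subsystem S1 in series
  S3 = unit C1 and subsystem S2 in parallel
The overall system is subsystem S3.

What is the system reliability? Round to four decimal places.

R(C1) = exp(−0.00014 × 2000) = 0.755784
R(C2) = exp(−0.00014 × 2000) = 0.755784
R(C3) = exp(−0.00015 × 2000) = 0.740818
R(C4) = exp(−0.00012 × 2000) = 0.786628
R(C5) = exp(−0.000018 × 2000) = 0.964640
Parallel (C3, C4, and C5): 1 − (1 − 0.740818)(1 − 0.786628)(1 − 0.964640) = 0.998045
Series (C2 and [0.998045]): 0.755784 × 0.998045 = 0.754306
Parallel (C1 and [0.754306]): 1 − (1 − 0.755784)(1 − 0.754306) = 0.9400

0.9400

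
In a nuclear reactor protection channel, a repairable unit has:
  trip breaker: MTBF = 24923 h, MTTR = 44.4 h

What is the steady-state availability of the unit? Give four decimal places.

0.9982

A(trip breaker) = MTBF/(MTBF+MTTR) = 24923/(24923+44.4) = 0.9982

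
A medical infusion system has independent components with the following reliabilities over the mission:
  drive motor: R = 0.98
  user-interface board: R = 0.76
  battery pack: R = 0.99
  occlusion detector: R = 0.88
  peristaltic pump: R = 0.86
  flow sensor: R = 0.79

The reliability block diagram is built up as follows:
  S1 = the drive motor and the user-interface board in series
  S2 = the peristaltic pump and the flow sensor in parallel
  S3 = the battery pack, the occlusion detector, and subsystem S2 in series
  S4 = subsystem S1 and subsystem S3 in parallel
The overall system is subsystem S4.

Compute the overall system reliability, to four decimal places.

0.9606

Series (drive motor and user-interface board): 0.980000 × 0.760000 = 0.744800
Parallel (peristaltic pump and flow sensor): 1 − (1 − 0.860000)(1 − 0.790000) = 0.970600
Series (battery pack, occlusion detector, and [0.970600]): 0.990000 × 0.880000 × 0.970600 = 0.845587
Parallel ([0.744800] and [0.845587]): 1 − (1 − 0.744800)(1 − 0.845587) = 0.9606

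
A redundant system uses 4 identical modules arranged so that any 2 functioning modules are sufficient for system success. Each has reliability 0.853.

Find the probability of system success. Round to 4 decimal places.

0.9887

R = Σ_{i=2}^{4} C(4,i) p^i (1−p)^{4−i} with p = 0.853
C(4,2)·0.853^2·0.147^2 = 0.094337
C(4,3)·0.853^3·0.147^1 = 0.364942
C(4,4)·0.853^4·0.147^0 = 0.529415
Sum = 0.9887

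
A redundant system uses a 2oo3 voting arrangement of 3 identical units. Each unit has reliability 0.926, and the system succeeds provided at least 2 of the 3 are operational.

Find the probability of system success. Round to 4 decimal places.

0.9844

R = Σ_{i=2}^{3} C(3,i) p^i (1−p)^{3−i} with p = 0.926
C(3,2)·0.926^2·0.074^1 = 0.190360
C(3,3)·0.926^3·0.074^0 = 0.794023
Sum = 0.9844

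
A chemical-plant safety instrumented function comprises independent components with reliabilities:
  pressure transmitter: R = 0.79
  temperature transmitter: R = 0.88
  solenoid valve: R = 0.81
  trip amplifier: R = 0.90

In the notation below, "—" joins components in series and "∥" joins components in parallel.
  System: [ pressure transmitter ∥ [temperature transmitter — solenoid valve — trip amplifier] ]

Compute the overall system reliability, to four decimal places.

0.9247

Series (temperature transmitter, solenoid valve, and trip amplifier): 0.880000 × 0.810000 × 0.900000 = 0.641520
Parallel (pressure transmitter and [0.641520]): 1 − (1 − 0.790000)(1 − 0.641520) = 0.9247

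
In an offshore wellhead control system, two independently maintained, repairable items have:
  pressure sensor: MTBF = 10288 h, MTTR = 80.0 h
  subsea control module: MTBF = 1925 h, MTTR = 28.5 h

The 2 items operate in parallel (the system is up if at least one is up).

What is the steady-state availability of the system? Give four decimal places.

A(pressure sensor) = MTBF/(MTBF+MTTR) = 10288/(10288+80.0) = 0.992284
A(subsea control module) = MTBF/(MTBF+MTTR) = 1925/(1925+28.5) = 0.985411
Parallel availability: 1 − (1 − 0.992284)(1 − 0.985411) = 0.9999

0.9999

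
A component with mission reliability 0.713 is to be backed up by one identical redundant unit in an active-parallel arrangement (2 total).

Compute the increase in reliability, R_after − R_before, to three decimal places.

0.205

R_before = 0.713
R_after = 1 − (1 − 0.713)^2 = 0.918
ΔR = 0.918 − 0.713 = 0.205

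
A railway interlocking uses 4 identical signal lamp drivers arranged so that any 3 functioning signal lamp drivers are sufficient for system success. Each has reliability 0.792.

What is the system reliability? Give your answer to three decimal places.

R = Σ_{i=3}^{4} C(4,i) p^i (1−p)^{4−i} with p = 0.792
C(4,3)·0.792^3·0.208^1 = 0.41333
C(4,4)·0.792^4·0.208^0 = 0.39346
Sum = 0.807

0.807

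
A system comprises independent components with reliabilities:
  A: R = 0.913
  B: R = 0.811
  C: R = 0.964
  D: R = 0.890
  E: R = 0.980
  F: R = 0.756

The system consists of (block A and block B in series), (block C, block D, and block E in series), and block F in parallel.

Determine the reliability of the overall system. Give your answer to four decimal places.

0.9899

Series (A and B): 0.913000 × 0.811000 = 0.740443
Series (C, D, and E): 0.964000 × 0.890000 × 0.980000 = 0.840801
Parallel ([0.740443], [0.840801], and F): 1 − (1 − 0.740443)(1 − 0.840801)(1 − 0.756000) = 0.9899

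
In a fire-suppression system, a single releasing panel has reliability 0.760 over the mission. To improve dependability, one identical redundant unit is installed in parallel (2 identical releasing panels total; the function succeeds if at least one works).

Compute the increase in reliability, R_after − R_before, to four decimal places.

0.1824

R_before = 0.760
R_after = 1 − (1 − 0.760)^2 = 0.9424
ΔR = 0.9424 − 0.760 = 0.1824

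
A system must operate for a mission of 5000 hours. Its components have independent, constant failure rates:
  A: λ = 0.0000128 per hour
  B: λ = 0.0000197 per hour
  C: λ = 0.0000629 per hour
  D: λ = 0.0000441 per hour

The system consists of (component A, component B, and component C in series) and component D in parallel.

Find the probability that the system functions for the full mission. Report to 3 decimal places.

R(A) = exp(−0.0000128 × 5000) = 0.93800
R(B) = exp(−0.0000197 × 5000) = 0.90620
R(C) = exp(−0.0000629 × 5000) = 0.73015
R(D) = exp(−0.0000441 × 5000) = 0.80212
Series (A, B, and C): 0.93800 × 0.90620 × 0.73015 = 0.62064
Parallel ([0.62064] and D): 1 − (1 − 0.62064)(1 − 0.80212) = 0.925

0.925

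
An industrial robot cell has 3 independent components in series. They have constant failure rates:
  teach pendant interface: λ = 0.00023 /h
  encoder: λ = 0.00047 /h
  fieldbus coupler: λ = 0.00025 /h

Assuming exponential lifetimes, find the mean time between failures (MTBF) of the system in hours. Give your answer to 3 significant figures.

Series of exponential components: λ_sys = Σ λ_i
λ_sys = 0.00023 + 0.00047 + 0.00025 = 9.5000e-04 /h
MTBF = 1 / λ_sys = 1050 h

1050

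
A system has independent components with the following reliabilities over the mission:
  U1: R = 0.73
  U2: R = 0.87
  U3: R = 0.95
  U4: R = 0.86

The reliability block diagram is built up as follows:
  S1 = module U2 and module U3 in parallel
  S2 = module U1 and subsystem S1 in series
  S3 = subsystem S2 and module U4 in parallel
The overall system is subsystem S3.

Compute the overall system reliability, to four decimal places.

0.9615

Parallel (U2 and U3): 1 − (1 − 0.870000)(1 − 0.950000) = 0.993500
Series (U1 and [0.993500]): 0.730000 × 0.993500 = 0.725255
Parallel ([0.725255] and U4): 1 − (1 − 0.725255)(1 − 0.860000) = 0.9615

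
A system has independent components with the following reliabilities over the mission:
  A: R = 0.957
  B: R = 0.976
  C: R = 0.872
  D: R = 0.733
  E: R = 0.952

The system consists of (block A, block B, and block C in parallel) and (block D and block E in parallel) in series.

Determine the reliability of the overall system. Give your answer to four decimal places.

0.9871

Parallel (A, B, and C): 1 − (1 − 0.957000)(1 − 0.976000)(1 − 0.872000) = 0.999868
Parallel (D and E): 1 − (1 − 0.733000)(1 − 0.952000) = 0.987184
Series ([0.999868] and [0.987184]): 0.999868 × 0.987184 = 0.9871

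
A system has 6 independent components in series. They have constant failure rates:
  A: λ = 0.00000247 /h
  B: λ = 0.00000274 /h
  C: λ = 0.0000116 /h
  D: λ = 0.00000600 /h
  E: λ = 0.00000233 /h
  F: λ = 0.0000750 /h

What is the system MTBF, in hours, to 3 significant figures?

9990

Series of exponential components: λ_sys = Σ λ_i
λ_sys = 0.00000247 + 0.00000274 + 0.0000116 + 0.00000600 + 0.00000233 + 0.0000750 = 1.0014e-04 /h
MTBF = 1 / λ_sys = 9990 h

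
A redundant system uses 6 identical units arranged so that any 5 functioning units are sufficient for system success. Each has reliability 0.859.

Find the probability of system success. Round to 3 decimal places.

0.797

R = Σ_{i=5}^{6} C(6,i) p^i (1−p)^{6−i} with p = 0.859
C(6,5)·0.859^5·0.141^1 = 0.39567
C(6,6)·0.859^6·0.141^0 = 0.40175
Sum = 0.797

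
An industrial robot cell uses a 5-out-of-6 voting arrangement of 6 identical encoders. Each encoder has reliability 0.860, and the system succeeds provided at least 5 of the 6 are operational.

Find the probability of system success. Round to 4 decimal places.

0.7997

R = Σ_{i=5}^{6} C(6,i) p^i (1−p)^{6−i} with p = 0.860
C(6,5)·0.860^5·0.140^1 = 0.395159
C(6,6)·0.860^6·0.140^0 = 0.404567
Sum = 0.7997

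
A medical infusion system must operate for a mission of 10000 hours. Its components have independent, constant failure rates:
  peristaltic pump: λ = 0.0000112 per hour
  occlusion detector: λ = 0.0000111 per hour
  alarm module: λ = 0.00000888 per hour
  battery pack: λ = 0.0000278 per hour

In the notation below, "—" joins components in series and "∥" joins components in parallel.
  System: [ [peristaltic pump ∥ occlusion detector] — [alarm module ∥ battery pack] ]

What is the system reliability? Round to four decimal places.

R(peristaltic pump) = exp(−0.0000112 × 10000) = 0.894044
R(occlusion detector) = exp(−0.0000111 × 10000) = 0.894939
R(alarm module) = exp(−0.00000888 × 10000) = 0.915029
R(battery pack) = exp(−0.0000278 × 10000) = 0.757297
Parallel (peristaltic pump and occlusion detector): 1 − (1 − 0.894044)(1 − 0.894939) = 0.988868
Parallel (alarm module and battery pack): 1 − (1 − 0.915029)(1 − 0.757297) = 0.979377
Series ([0.988868] and [0.979377]): 0.988868 × 0.979377 = 0.9685

0.9685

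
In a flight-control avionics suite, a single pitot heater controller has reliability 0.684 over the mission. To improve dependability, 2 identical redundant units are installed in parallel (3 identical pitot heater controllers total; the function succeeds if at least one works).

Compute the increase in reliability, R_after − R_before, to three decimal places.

R_before = 0.684
R_after = 1 − (1 − 0.684)^3 = 0.968
ΔR = 0.968 − 0.684 = 0.284

0.284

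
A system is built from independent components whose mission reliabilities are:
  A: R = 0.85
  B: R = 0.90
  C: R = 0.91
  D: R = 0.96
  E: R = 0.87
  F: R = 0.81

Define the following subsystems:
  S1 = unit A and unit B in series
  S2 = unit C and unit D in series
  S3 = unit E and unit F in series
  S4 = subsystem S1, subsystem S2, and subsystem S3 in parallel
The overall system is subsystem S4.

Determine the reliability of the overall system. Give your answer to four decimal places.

Series (A and B): 0.850000 × 0.900000 = 0.765000
Series (C and D): 0.910000 × 0.960000 = 0.873600
Series (E and F): 0.870000 × 0.810000 = 0.704700
Parallel ([0.765000], [0.873600], and [0.704700]): 1 − (1 − 0.765000)(1 − 0.873600)(1 − 0.704700) = 0.9912

0.9912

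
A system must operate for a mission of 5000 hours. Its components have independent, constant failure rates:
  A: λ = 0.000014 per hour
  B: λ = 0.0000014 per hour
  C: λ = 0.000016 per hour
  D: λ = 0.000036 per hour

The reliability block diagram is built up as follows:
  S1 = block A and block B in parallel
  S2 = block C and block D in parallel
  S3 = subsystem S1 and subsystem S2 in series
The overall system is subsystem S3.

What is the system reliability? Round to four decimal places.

R(A) = exp(−0.000014 × 5000) = 0.932394
R(B) = exp(−0.0000014 × 5000) = 0.993024
R(C) = exp(−0.000016 × 5000) = 0.923116
R(D) = exp(−0.000036 × 5000) = 0.835270
Parallel (A and B): 1 − (1 − 0.932394)(1 − 0.993024) = 0.999528
Parallel (C and D): 1 − (1 − 0.923116)(1 − 0.835270) = 0.987335
Series ([0.999528] and [0.987335]): 0.999528 × 0.987335 = 0.9869

0.9869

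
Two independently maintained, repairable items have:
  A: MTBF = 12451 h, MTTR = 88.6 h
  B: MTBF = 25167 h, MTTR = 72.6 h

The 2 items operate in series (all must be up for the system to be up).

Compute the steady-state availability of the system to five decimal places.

0.99008

A(A) = MTBF/(MTBF+MTTR) = 12451/(12451+88.6) = 0.992934
A(B) = MTBF/(MTBF+MTTR) = 25167/(25167+72.6) = 0.997124
Series availability: 0.992934 × 0.997124 = 0.99008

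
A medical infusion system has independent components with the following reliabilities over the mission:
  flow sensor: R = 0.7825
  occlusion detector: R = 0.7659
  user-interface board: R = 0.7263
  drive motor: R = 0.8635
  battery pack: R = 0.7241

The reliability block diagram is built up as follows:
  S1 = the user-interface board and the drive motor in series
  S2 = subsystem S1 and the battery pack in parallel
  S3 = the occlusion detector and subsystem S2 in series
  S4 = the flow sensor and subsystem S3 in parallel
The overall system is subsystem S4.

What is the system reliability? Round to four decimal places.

Series (user-interface board and drive motor): 0.726300 × 0.863500 = 0.627160
Parallel ([0.627160] and battery pack): 1 − (1 − 0.627160)(1 − 0.724100) = 0.897133
Series (occlusion detector and [0.897133]): 0.765900 × 0.897133 = 0.687114
Parallel (flow sensor and [0.687114]): 1 − (1 − 0.782500)(1 − 0.687114) = 0.9319

0.9319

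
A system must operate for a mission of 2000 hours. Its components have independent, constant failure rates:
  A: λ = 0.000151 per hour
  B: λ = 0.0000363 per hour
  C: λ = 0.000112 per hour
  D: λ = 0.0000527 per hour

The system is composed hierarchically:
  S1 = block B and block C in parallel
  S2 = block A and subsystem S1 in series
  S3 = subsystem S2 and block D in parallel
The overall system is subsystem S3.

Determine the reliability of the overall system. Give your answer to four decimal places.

0.9729

R(A) = exp(−0.000151 × 2000) = 0.739338
R(B) = exp(−0.0000363 × 2000) = 0.929973
R(C) = exp(−0.000112 × 2000) = 0.799315
R(D) = exp(−0.0000527 × 2000) = 0.899964
Parallel (B and C): 1 − (1 − 0.929973)(1 − 0.799315) = 0.985947
Series (A and [0.985947]): 0.739338 × 0.985947 = 0.728948
Parallel ([0.728948] and D): 1 − (1 − 0.728948)(1 − 0.899964) = 0.9729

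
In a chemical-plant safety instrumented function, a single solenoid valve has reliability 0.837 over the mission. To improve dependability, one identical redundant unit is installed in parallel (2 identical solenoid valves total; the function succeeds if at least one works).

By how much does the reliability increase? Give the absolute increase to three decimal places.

0.136

R_before = 0.837
R_after = 1 − (1 − 0.837)^2 = 0.973
ΔR = 0.973 − 0.837 = 0.136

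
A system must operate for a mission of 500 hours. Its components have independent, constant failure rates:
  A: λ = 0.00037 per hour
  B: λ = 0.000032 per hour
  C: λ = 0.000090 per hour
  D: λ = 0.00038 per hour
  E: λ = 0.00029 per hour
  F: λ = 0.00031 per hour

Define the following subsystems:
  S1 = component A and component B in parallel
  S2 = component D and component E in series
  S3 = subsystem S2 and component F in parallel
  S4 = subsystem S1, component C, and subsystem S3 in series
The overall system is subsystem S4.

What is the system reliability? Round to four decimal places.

R(A) = exp(−0.00037 × 500) = 0.831104
R(B) = exp(−0.000032 × 500) = 0.984127
R(C) = exp(−0.000090 × 500) = 0.955997
R(D) = exp(−0.00038 × 500) = 0.826959
R(E) = exp(−0.00029 × 500) = 0.865022
R(F) = exp(−0.00031 × 500) = 0.856415
Parallel (A and B): 1 − (1 − 0.831104)(1 − 0.984127) = 0.997319
Series (D and E): 0.826959 × 0.865022 = 0.715338
Parallel ([0.715338] and F): 1 − (1 − 0.715338)(1 − 0.856415) = 0.959127
Series ([0.997319], C, and [0.959127]): 0.997319 × 0.955997 × 0.959127 = 0.9145

0.9145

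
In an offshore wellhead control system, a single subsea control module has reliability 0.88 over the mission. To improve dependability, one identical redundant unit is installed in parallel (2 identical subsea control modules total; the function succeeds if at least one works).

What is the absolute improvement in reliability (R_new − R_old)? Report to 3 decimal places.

R_before = 0.88
R_after = 1 − (1 − 0.88)^2 = 0.986
ΔR = 0.986 − 0.88 = 0.106

0.106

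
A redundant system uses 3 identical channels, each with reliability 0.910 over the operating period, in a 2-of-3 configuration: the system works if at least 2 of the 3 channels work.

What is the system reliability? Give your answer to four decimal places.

R = Σ_{i=2}^{3} C(3,i) p^i (1−p)^{3−i} with p = 0.910
C(3,2)·0.910^2·0.090^1 = 0.223587
C(3,3)·0.910^3·0.090^0 = 0.753571
Sum = 0.9772

0.9772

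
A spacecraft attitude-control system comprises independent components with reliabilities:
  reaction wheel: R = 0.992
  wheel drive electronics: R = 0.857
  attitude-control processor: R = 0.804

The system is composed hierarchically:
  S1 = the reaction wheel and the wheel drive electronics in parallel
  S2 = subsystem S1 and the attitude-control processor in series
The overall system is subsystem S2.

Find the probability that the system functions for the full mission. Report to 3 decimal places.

Parallel (reaction wheel and wheel drive electronics): 1 − (1 − 0.99200)(1 − 0.85700) = 0.99886
Series ([0.99886] and attitude-control processor): 0.99886 × 0.80400 = 0.803

0.803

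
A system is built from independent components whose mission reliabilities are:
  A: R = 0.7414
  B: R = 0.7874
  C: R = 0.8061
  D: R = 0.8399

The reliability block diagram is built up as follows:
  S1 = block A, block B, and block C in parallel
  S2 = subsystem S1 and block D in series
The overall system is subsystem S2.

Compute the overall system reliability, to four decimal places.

0.8309

Parallel (A, B, and C): 1 − (1 − 0.741400)(1 − 0.787400)(1 − 0.806100) = 0.989340
Series ([0.989340] and D): 0.989340 × 0.839900 = 0.8309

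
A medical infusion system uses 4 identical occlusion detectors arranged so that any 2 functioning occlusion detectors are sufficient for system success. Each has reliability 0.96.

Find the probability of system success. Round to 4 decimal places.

0.9998

R = Σ_{i=2}^{4} C(4,i) p^i (1−p)^{4−i} with p = 0.96
C(4,2)·0.96^2·0.04^2 = 0.008847
C(4,3)·0.96^3·0.04^1 = 0.141558
C(4,4)·0.96^4·0.04^0 = 0.849347
Sum = 0.9998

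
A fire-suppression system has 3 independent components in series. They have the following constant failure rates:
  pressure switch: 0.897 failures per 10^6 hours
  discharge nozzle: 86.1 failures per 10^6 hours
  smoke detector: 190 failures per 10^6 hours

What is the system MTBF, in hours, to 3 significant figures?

3610

Series of exponential components: λ_sys = Σ λ_i
λ_sys = 0.000000897 + 0.0000861 + 0.000190 = 2.7700e-04 /h
MTBF = 1 / λ_sys = 3610 h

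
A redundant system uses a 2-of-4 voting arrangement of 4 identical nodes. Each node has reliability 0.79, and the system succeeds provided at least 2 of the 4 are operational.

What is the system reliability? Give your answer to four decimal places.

0.9688

R = Σ_{i=2}^{4} C(4,i) p^i (1−p)^{4−i} with p = 0.79
C(4,2)·0.79^2·0.21^2 = 0.165137
C(4,3)·0.79^3·0.21^1 = 0.414153
C(4,4)·0.79^4·0.21^0 = 0.389501
Sum = 0.9688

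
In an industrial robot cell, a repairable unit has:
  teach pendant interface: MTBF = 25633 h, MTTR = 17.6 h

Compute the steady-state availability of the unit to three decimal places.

0.999

A(teach pendant interface) = MTBF/(MTBF+MTTR) = 25633/(25633+17.6) = 0.999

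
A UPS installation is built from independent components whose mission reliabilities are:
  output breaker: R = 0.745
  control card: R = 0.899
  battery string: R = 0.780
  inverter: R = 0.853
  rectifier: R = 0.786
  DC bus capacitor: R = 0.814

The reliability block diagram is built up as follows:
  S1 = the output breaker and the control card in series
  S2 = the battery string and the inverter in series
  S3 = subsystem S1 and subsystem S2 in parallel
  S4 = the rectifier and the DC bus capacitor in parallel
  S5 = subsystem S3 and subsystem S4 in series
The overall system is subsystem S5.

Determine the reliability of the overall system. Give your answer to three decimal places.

0.854

Series (output breaker and control card): 0.74500 × 0.89900 = 0.66976
Series (battery string and inverter): 0.78000 × 0.85300 = 0.66534
Parallel ([0.66976] and [0.66534]): 1 − (1 − 0.66976)(1 − 0.66534) = 0.88948
Parallel (rectifier and DC bus capacitor): 1 − (1 − 0.78600)(1 − 0.81400) = 0.96020
Series ([0.88948] and [0.96020]): 0.88948 × 0.96020 = 0.854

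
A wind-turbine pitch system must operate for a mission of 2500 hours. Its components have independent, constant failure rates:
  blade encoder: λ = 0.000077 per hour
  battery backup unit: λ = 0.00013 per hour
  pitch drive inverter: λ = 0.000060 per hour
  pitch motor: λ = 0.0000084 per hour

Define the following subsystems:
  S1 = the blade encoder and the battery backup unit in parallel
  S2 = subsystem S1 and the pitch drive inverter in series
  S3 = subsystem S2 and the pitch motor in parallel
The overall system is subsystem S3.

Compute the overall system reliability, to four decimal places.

R(blade encoder) = exp(−0.000077 × 2500) = 0.824894
R(battery backup unit) = exp(−0.00013 × 2500) = 0.722527
R(pitch drive inverter) = exp(−0.000060 × 2500) = 0.860708
R(pitch motor) = exp(−0.0000084 × 2500) = 0.979219
Parallel (blade encoder and battery backup unit): 1 − (1 − 0.824894)(1 − 0.722527) = 0.951413
Series ([0.951413] and pitch drive inverter): 0.951413 × 0.860708 = 0.818889
Parallel ([0.818889] and pitch motor): 1 − (1 − 0.818889)(1 − 0.979219) = 0.9962

0.9962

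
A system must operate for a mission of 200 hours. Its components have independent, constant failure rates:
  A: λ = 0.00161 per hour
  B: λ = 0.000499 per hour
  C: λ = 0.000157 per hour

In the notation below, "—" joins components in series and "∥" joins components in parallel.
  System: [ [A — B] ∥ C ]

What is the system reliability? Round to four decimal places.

0.9894

R(A) = exp(−0.00161 × 200) = 0.724698
R(B) = exp(−0.000499 × 200) = 0.905018
R(C) = exp(−0.000157 × 200) = 0.969088
Series (A and B): 0.724698 × 0.905018 = 0.655865
Parallel ([0.655865] and C): 1 − (1 − 0.655865)(1 − 0.969088) = 0.9894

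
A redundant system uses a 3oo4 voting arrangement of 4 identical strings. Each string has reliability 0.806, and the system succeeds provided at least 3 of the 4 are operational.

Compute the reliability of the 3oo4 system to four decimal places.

0.8283

R = Σ_{i=3}^{4} C(4,i) p^i (1−p)^{4−i} with p = 0.806
C(4,3)·0.806^3·0.194^1 = 0.406319
C(4,4)·0.806^4·0.194^0 = 0.422027
Sum = 0.8283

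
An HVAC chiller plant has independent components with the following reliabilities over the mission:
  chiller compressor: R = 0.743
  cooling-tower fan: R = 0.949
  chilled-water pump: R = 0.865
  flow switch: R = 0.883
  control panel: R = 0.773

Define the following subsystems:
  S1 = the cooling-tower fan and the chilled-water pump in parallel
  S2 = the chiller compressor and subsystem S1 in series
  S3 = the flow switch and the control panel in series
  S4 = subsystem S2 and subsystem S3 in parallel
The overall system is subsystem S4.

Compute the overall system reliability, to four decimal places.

0.9168

Parallel (cooling-tower fan and chilled-water pump): 1 − (1 − 0.949000)(1 − 0.865000) = 0.993115
Series (chiller compressor and [0.993115]): 0.743000 × 0.993115 = 0.737884
Series (flow switch and control panel): 0.883000 × 0.773000 = 0.682559
Parallel ([0.737884] and [0.682559]): 1 − (1 − 0.737884)(1 − 0.682559) = 0.9168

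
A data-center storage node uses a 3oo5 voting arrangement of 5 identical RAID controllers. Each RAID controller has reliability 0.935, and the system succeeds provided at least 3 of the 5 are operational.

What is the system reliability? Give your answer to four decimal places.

0.9975

R = Σ_{i=3}^{5} C(5,i) p^i (1−p)^{5−i} with p = 0.935
C(5,3)·0.935^3·0.065^2 = 0.034535
C(5,4)·0.935^4·0.065^1 = 0.248388
C(5,5)·0.935^5·0.065^0 = 0.714592
Sum = 0.9975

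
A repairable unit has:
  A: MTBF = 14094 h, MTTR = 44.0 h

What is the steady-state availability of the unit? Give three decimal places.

A(A) = MTBF/(MTBF+MTTR) = 14094/(14094+44.0) = 0.997

0.997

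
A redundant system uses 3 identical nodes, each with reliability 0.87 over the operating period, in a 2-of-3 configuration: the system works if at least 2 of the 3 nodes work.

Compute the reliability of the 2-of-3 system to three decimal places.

0.954

R = Σ_{i=2}^{3} C(3,i) p^i (1−p)^{3−i} with p = 0.87
C(3,2)·0.87^2·0.13^1 = 0.29519
C(3,3)·0.87^3·0.13^0 = 0.65850
Sum = 0.954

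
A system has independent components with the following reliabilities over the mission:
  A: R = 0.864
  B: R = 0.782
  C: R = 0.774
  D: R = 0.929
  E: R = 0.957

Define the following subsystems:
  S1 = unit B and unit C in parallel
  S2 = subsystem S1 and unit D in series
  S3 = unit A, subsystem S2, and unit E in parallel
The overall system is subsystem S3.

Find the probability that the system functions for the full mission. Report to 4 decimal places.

0.9993

Parallel (B and C): 1 − (1 − 0.782000)(1 − 0.774000) = 0.950732
Series ([0.950732] and D): 0.950732 × 0.929000 = 0.883230
Parallel (A, [0.883230], and E): 1 − (1 − 0.864000)(1 − 0.883230)(1 − 0.957000) = 0.9993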